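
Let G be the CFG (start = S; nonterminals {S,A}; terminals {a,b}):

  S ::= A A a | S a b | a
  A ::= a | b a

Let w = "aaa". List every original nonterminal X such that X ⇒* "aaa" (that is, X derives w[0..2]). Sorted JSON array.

CNF form of G:
  S -> A X2 | S X3 | a
  A -> T0 T1 | a
  T0 -> b
  T1 -> a
  X2 -> A T1
  X3 -> T1 T0

Fill CYK table bottom-up, restricted to cells inside w[0..2]:
  [0..0]={A,S,T1}  "a"  orig:{A,S}
  [1..1]={A,S,T1}  "a"  orig:{A,S}
  [2..2]={A,S,T1}  "a"  orig:{A,S}
  [0..1]={X2}  "aa"  orig:{}
  [1..2]={X2}  "aa"  orig:{}
  [0..2]={S}  "aaa"

Original NTs in T[0,2] deriving "aaa": ["S"]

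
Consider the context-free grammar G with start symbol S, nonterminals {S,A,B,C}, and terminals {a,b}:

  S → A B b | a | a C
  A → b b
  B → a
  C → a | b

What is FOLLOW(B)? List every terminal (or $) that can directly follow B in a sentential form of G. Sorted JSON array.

Compute FIRST by fixpoint:
iter 1:
  A via A→b b: +{b}
  B via B→a: +{a}
  C via C→a: +{a}
  C via C→b: +{b}
  S via S→A B b: +{b}
  S via S→a: +{a}
  S: {a,b}  A: {b}  B: {a}  C: {a,b}
iter 2: (no change)
  S: {a,b}  A: {b}  B: {a}  C: {a,b}

Compute FOLLOW by fixpoint:
seed FOLLOW(S) with $
iter 1:
  S→A B b: FOLLOW(A) ⊇ FIRST(B) = {a}; new: +{a}
  S→A B b: FOLLOW(B) ⊇ FIRST(b) = {b}; new: +{b}
  S→a C: FOLLOW(C) ⊇ FOLLOW(S) ⊇ {$}; new: +{$}
  FOLLOW[S]={$}  FOLLOW[A]={a}  FOLLOW[B]={b}  FOLLOW[C]={$}
iter 2: done
  FOLLOW[S]={$}  FOLLOW[A]={a}  FOLLOW[B]={b}  FOLLOW[C]={$}

FOLLOW(B) = ["b"]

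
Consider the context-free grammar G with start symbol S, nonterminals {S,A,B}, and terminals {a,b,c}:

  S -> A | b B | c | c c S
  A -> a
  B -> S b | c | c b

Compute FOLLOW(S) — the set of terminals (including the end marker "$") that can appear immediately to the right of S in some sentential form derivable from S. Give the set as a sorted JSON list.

FIRST sets, iterate to fixpoint:
iter 1:
  A via A→a: +{a}
  B via B→c: +{c}
  S via S→A: +{a}
  S via S→b B: +{b}
  S via S→c: +{c}
  FIRST(S)={a,b,c}  FIRST(A)={a}  FIRST(B)={c}
iter 2:
  B via B→S b: +{a,b}
  FIRST(S)={a,b,c}  FIRST(A)={a}  FIRST(B)={a,b,c}
iter 3: done
  FIRST(S)={a,b,c}  FIRST(A)={a}  FIRST(B)={a,b,c}

Compute FOLLOW by fixpoint:
FOLLOW(S) := {$}
pass 1:
  B→S b: FOLLOW(S) ⊇ FIRST(b) = {b}; new: +{b}
  S→A: FOLLOW(A) ⊇ FOLLOW(S) ⊇ {$,b}; new: +{$,b}
  S→b B: FOLLOW(B) ⊇ FOLLOW(S) ⊇ {$,b}; new: +{$,b}
  FOLLOW(S)={$,b}  FOLLOW(A)={$,b}  FOLLOW(B)={$,b}
pass 2: (stable)
  FOLLOW(S)={$,b}  FOLLOW(A)={$,b}  FOLLOW(B)={$,b}

FOLLOW(S) = ["$", "b"]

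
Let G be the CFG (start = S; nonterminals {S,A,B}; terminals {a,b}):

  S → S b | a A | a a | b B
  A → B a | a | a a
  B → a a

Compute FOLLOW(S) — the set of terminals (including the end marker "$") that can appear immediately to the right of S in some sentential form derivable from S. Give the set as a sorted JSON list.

FIRST sets, iterate to fixpoint:
pass 1:
  A via A→a: +{a}
  B via B→a a: +{a}
  S via S→a A: +{a}
  S via S→b B: +{b}
  FIRST[S]={a,b}  FIRST[A]={a}  FIRST[B]={a}
pass 2: — fixpoint
  FIRST[S]={a,b}  FIRST[A]={a}  FIRST[B]={a}

FOLLOW sets:
initialize: $ ∈ FOLLOW(S)
[1]
  A→B a: FOLLOW(B) ⊇ FIRST(a) = {a}; new: +{a}
  S→S b: FOLLOW(S) ⊇ FIRST(b) = {b}; new: +{b}
  S→a A: FOLLOW(A) ⊇ FOLLOW(S) ⊇ {$,b}; new: +{$,b}
  S→b B: FOLLOW(B) ⊇ FOLLOW(S) ⊇ {$,b}; new: +{$,b}
  S: {$,b}  A: {$,b}  B: {$,a,b}
[2] — fixpoint
  S: {$,b}  A: {$,b}  B: {$,a,b}

FOLLOW(S) = ["$", "b"]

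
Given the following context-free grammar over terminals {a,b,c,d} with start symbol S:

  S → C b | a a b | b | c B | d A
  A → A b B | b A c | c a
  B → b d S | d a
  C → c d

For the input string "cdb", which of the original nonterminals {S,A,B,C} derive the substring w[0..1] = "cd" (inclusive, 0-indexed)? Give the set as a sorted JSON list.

Convert to CNF:
  S -> C T0 | T1 B | T2 X7 | T3 A | b
  A -> A X4 | T0 X5 | T1 T2
  B -> T0 X6 | T3 T2
  C -> T1 T3
  T0 -> b
  T1 -> c
  T2 -> a
  T3 -> d
  X4 -> T0 B
  X5 -> A T1
  X6 -> T3 S
  X7 -> T2 T0

CYK fill (cells [i..j] with 0 ≤ i ≤ j ≤ 1 only):
  cell(0,0) c: {T1}  orig:{}
  cell(1,1) d: {T3}  orig:{}
  cell(0,1) cd: {C}

Original NTs in T[0,1] deriving "cd": ["C"]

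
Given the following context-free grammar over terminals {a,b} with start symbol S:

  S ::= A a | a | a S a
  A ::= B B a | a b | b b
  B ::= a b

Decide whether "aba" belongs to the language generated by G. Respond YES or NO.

CNF form of G:
  S -> A T0 | T0 X3 | a
  A -> B X2 | T0 T1 | T1 T1
  B -> T0 T1
  T0 -> a
  T1 -> b
  X2 -> B T0
  X3 -> S T0

Fill CYK table bottom-up:
  T[0,0] 'a' = {S,T0}  orig:{S}
  T[1,1] 'b' = {T1}  orig:{}
  T[2,2] 'a' = {S,T0}  orig:{S}
  T[0,1] 'ab' = {A,B}
  T[1,2] 'ba' = ∅
  T[0,2] 'aba' = {S,X2}  orig:{S}

S ∈ T[0,2] ⇒ YES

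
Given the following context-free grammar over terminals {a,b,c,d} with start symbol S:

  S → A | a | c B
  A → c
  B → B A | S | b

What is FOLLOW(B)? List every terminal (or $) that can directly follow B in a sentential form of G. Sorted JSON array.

FIRST iteration:
iter 1:
  A via A→c: +{c}
  B via B→b: +{b}
  S via S→A: +{c}
  S via S→a: +{a}
  S: {a,c}  A: {c}  B: {b}
iter 2:
  B via B→S: +{a,c}
  S: {a,c}  A: {c}  B: {a,b,c}
iter 3: done
  S: {a,c}  A: {c}  B: {a,b,c}

FOLLOW sets:
FOLLOW(S) := {$}
[1]
  B→B A: FOLLOW(B) ⊇ FIRST(A) = {c}; new: +{c}
  B→B A: FOLLOW(A) ⊇ FOLLOW(B) ⊇ {c}; new: +{c}
  B→S: FOLLOW(S) ⊇ FOLLOW(B) ⊇ {c}; new: +{c}
  S→A: FOLLOW(A) ⊇ FOLLOW(S) ⊇ {$,c}; new: +{$}
  S→c B: FOLLOW(B) ⊇ FOLLOW(S) ⊇ {$,c}; new: +{$}
  FOLLOW(S)={$,c}  FOLLOW(A)={$,c}  FOLLOW(B)={$,c}
[2] (no change)
  FOLLOW(S)={$,c}  FOLLOW(A)={$,c}  FOLLOW(B)={$,c}

FOLLOW(B) = ["$", "c"]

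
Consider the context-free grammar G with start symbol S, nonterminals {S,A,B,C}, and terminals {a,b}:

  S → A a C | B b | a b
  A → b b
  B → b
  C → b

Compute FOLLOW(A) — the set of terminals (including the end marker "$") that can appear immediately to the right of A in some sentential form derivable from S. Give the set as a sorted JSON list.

FIRST iteration:
pass 1:
  A via A→b b: +{b}
  B via B→b: +{b}
  C via C→b: +{b}
  S via S→A a C: +{b}
  S via S→a b: +{a}
  FIRST[S]={a,b}  FIRST[A]={b}  FIRST[B]={b}  FIRST[C]={b}
pass 2: (no change)
  FIRST[S]={a,b}  FIRST[A]={b}  FIRST[B]={b}  FIRST[C]={b}

FOLLOW iteration:
FOLLOW(S) := {$}
[1]
  S→A a C: FOLLOW(A) ⊇ FIRST(a) = {a}; new: +{a}
  S→A a C: FOLLOW(C) ⊇ FOLLOW(S) ⊇ {$}; new: +{$}
  S→B b: FOLLOW(B) ⊇ FIRST(b) = {b}; new: +{b}
  FOLLOW(S)={$}  FOLLOW(A)={a}  FOLLOW(B)={b}  FOLLOW(C)={$}
[2] (stable)
  FOLLOW(S)={$}  FOLLOW(A)={a}  FOLLOW(B)={b}  FOLLOW(C)={$}

FOLLOW(A) = ["a"]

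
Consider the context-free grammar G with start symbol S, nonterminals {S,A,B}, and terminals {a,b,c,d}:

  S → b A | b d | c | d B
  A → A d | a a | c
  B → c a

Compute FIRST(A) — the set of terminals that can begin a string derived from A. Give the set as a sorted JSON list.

FIRST iteration:
iter 1:
  A via A→a a: +{a}
  A via A→c: +{c}
  B via B→c a: +{c}
  S via S→b A: +{b}
  S via S→c: +{c}
  S via S→d B: +{d}
  FIRST[S]={b,c,d}  FIRST[A]={a,c}  FIRST[B]={c}
iter 2: (no change)
  FIRST[S]={b,c,d}  FIRST[A]={a,c}  FIRST[B]={c}

FIRST(A) = ["a", "c"]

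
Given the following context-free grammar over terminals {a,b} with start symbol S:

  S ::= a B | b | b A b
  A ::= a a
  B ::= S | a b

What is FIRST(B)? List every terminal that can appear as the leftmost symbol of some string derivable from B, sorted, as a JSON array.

FIRST sets, iterate to fixpoint:
round 1:
  A via A→a a: +{a}
  B via B→a b: +{a}
  S via S→a B: +{a}
  S via S→b: +{b}
  FIRST[S]={a,b}  FIRST[A]={a}  FIRST[B]={a}
round 2:
  B via B→S: +{b}
  FIRST[S]={a,b}  FIRST[A]={a}  FIRST[B]={a,b}
round 3: (stable)
  FIRST[S]={a,b}  FIRST[A]={a}  FIRST[B]={a,b}

FIRST(B) = ["a", "b"]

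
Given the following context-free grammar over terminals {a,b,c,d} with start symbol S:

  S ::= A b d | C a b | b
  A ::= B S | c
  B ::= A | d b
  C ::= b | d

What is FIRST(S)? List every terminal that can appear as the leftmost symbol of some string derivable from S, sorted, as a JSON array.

FIRST iteration:
round 1:
  A via A→c: +{c}
  B via B→A: +{c}
  B via B→d b: +{d}
  C via C→b: +{b}
  C via C→d: +{d}
  S via S→A b d: +{c}
  S via S→C a b: +{b,d}
  S: {b,c,d}  A: {c}  B: {c,d}  C: {b,d}
round 2:
  A via A→B S: +{d}
  S: {b,c,d}  A: {c,d}  B: {c,d}  C: {b,d}
round 3: done
  S: {b,c,d}  A: {c,d}  B: {c,d}  C: {b,d}

FIRST(S) = ["b", "c", "d"]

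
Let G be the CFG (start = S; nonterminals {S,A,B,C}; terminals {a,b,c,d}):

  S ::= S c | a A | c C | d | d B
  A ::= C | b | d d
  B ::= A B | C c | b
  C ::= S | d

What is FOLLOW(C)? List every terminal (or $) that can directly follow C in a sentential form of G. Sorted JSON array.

Compute FIRST by fixpoint:
[1]
  A via A→b: +{b}
  A via A→d d: +{d}
  B via B→A B: +{b,d}
  C via C→d: +{d}
  S via S→a A: +{a}
  S via S→c C: +{c}
  S via S→d: +{d}
  S: {a,c,d}  A: {b,d}  B: {b,d}  C: {d}
[2]
  C via C→S: +{a,c}
  S: {a,c,d}  A: {b,d}  B: {b,d}  C: {a,c,d}
[3]
  A via A→C: +{a,c}
  B via B→A B: +{a,c}
  S: {a,c,d}  A: {a,b,c,d}  B: {a,b,c,d}  C: {a,c,d}
[4] — fixpoint
  S: {a,c,d}  A: {a,b,c,d}  B: {a,b,c,d}  C: {a,c,d}

Compute FOLLOW by fixpoint:
initialize: $ ∈ FOLLOW(S)
[1]
  B→A B: FOLLOW(A) ⊇ FIRST(B) = {a,b,c,d}; new: +{a,b,c,d}
  B→C c: FOLLOW(C) ⊇ FIRST(c) = {c}; new: +{c}
  C→S: FOLLOW(S) ⊇ FOLLOW(C) ⊇ {c}; new: +{c}
  S→a A: FOLLOW(A) ⊇ FOLLOW(S) ⊇ {$,c}; new: +{$}
  S→c C: FOLLOW(C) ⊇ FOLLOW(S) ⊇ {$,c}; new: +{$}
  S→d B: FOLLOW(B) ⊇ FOLLOW(S) ⊇ {$,c}; new: +{$,c}
  S: {$,c}  A: {$,a,b,c,d}  B: {$,c}  C: {$,c}
[2]
  A→C: FOLLOW(C) ⊇ FOLLOW(A) ⊇ {$,a,b,c,d}; new: +{a,b,d}
  C→S: FOLLOW(S) ⊇ FOLLOW(C) ⊇ {$,a,b,c,d}; new: +{a,b,d}
  S→d B: FOLLOW(B) ⊇ FOLLOW(S) ⊇ {$,a,b,c,d}; new: +{a,b,d}
  S: {$,a,b,c,d}  A: {$,a,b,c,d}  B: {$,a,b,c,d}  C: {$,a,b,c,d}
[3] — fixpoint
  S: {$,a,b,c,d}  A: {$,a,b,c,d}  B: {$,a,b,c,d}  C: {$,a,b,c,d}

FOLLOW(C) = ["$", "a", "b", "c", "d"]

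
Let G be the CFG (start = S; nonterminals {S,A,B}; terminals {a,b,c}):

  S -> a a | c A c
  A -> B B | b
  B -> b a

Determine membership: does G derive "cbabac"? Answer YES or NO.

CNF form of G:
  S -> T1 T1 | T2 X3
  A -> B B | b
  B -> T0 T1
  T0 -> b
  T1 -> a
  T2 -> c
  X3 -> A T2

CYK table (by increasing span):
  cell(0,0) c: {T2}  orig:{}
  cell(1,1) b: {A,T0}  orig:{A}
  cell(2,2) a: {T1}  orig:{}
  cell(3,3) b: {A,T0}  orig:{A}
  cell(4,4) a: {T1}  orig:{}
  cell(5,5) c: {T2}  orig:{}
  cell(0,1) cb: ∅
  cell(1,2) ba: {B}
  cell(2,3) ab: ∅
  cell(3,4) ba: {B}
  cell(4,5) ac: ∅
  cell(0,2) cba: ∅
  cell(1,3) bab: ∅
  cell(2,4) aba: ∅
  cell(3,5) bac: ∅
  cell(0,3) cbab: ∅
  cell(1,4) baba: {A}
  cell(2,5) abac: ∅
  cell(0,4) cbaba: ∅
  cell(1,5) babac: {X3}  orig:{}
  cell(0,5) cbabac: {S}

S ∈ T[0,5] ⇒ YES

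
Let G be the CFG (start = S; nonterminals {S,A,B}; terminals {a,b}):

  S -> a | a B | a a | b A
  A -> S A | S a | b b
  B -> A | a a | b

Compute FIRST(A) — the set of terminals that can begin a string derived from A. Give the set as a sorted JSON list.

Compute FIRST by fixpoint:
iter 1:
  A via A→b b: +{b}
  B via B→A: +{b}
  B via B→a a: +{a}
  S via S→a: +{a}
  S via S→b A: +{b}
  FIRST(S)={a,b}  FIRST(A)={b}  FIRST(B)={a,b}
iter 2:
  A via A→S A: +{a}
  FIRST(S)={a,b}  FIRST(A)={a,b}  FIRST(B)={a,b}
iter 3: (no change)
  FIRST(S)={a,b}  FIRST(A)={a,b}  FIRST(B)={a,b}

FIRST(A) = ["a", "b"]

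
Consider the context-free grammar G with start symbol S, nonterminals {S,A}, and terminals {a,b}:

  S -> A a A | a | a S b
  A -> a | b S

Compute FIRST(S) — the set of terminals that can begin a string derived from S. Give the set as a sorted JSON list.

FIRST sets, iterate to fixpoint:
[1]
  A via A→a: +{a}
  A via A→b S: +{b}
  S via S→A a A: +{a,b}
  S: {a,b}  A: {a,b}
[2] — fixpoint
  S: {a,b}  A: {a,b}

FIRST(S) = ["a", "b"]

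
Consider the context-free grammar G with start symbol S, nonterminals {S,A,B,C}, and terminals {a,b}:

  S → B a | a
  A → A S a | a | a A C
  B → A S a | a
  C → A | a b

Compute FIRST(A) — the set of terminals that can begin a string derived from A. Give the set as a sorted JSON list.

FIRST iteration:
[1]
  A via A→a: +{a}
  B via B→A S a: +{a}
  C via C→A: +{a}
  S via S→B a: +{a}
  FIRST(S)={a}  FIRST(A)={a}  FIRST(B)={a}  FIRST(C)={a}
[2] done
  FIRST(S)={a}  FIRST(A)={a}  FIRST(B)={a}  FIRST(C)={a}

FIRST(A) = ["a"]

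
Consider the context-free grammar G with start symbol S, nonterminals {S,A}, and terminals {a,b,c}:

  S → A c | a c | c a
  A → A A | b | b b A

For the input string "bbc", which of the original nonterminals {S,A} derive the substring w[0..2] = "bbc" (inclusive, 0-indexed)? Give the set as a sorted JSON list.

Convert to CNF:
  S -> A T1 | T1 T2 | T2 T1
  A -> A A | T0 X3 | b
  T0 -> b
  T1 -> c
  T2 -> a
  X3 -> T0 A

CYK fill — only the sub-triangle for w[0..2]:
  T[0,0] 'b' = {A,T0}  orig:{A}
  T[1,1] 'b' = {A,T0}  orig:{A}
  T[2,2] 'c' = {T1}  orig:{}
  T[0,1] 'bb' = {A,X3}  orig:{A}
  T[1,2] 'bc' = {S}
  T[0,2] 'bbc' = {S}

Original NTs in T[0,2] deriving "bbc": ["S"]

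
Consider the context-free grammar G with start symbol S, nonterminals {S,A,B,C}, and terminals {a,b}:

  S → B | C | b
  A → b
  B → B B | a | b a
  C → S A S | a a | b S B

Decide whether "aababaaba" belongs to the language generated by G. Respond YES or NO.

CNF form of G:
  S -> B B | S X4 | T0 T1 | T0 X5 | T1 T1 | a | b
  A -> b
  B -> B B | T0 T1 | a
  C -> S X2 | T0 X3 | T1 T1
  T0 -> b
  T1 -> a
  X2 -> A S
  X3 -> S B
  X4 -> A S
  X5 -> S B

CYK fill:
  T[0,0] 'a' = {B,S,T1}  orig:{B,S}
  T[1,1] 'a' = {B,S,T1}  orig:{B,S}
  T[2,2] 'b' = {A,S,T0}  orig:{A,S}
  T[3,3] 'a' = {B,S,T1}  orig:{B,S}
  T[4,4] 'b' = {A,S,T0}  orig:{A,S}
  T[5,5] 'a' = {B,S,T1}  orig:{B,S}
  T[6,6] 'a' = {B,S,T1}  orig:{B,S}
  T[7,7] 'b' = {A,S,T0}  orig:{A,S}
  T[8,8] 'a' = {B,S,T1}  orig:{B,S}
  T[0,1] 'aa' = {B,C,S,X3,X5}  orig:{B,C,S}
  T[1,2] 'ab' = ∅
  T[2,3] 'ba' = {B,S,X2,X3,X4,X5}  orig:{B,S}
  T[3,4] 'ab' = ∅
  T[4,5] 'ba' = {B,S,X2,X3,X4,X5}  orig:{B,S}
  T[5,6] 'aa' = {B,C,S,X3,X5}  orig:{B,C,S}
  T[6,7] 'ab' = ∅
  T[7,8] 'ba' = {B,S,X2,X3,X4,X5}  orig:{B,S}
  T[0,2] 'aab' = ∅
  T[1,3] 'aba' = {B,C,S,X3,X5}  orig:{B,C,S}
  T[2,4] 'bab' = ∅
  T[3,5] 'aba' = {B,C,S,X3,X5}  orig:{B,C,S}
  T[4,6] 'baa' = {B,C,S,X2,X3,X4,X5}  orig:{B,C,S}
  T[5,7] 'aab' = ∅
  T[6,8] 'aba' = {B,C,S,X3,X5}  orig:{B,C,S}
  T[0,3] 'aaba' = {B,C,S,X3,X5}  orig:{B,C,S}
  T[1,4] 'abab' = ∅
  T[2,5] 'baba' = {B,C,S,X2,X3,X4,X5}  orig:{B,C,S}
  T[3,6] 'abaa' = {B,C,S,X3,X5}  orig:{B,C,S}
  T[4,7] 'baab' = ∅
  T[5,8] 'aaba' = {B,C,S,X3,X5}  orig:{B,C,S}
  T[0,4] 'aabab' = ∅
  T[1,5] 'ababa' = {B,C,S,X3,X5}  orig:{B,C,S}
  T[2,6] 'babaa' = {B,C,S,X2,X3,X4,X5}  orig:{B,C,S}
  T[3,7] 'abaab' = ∅
  T[4,8] 'baaba' = {B,C,S,X2,X3,X4,X5}  orig:{B,C,S}
  T[0,5] 'aababa' = {B,C,S,X3,X5}  orig:{B,C,S}
  T[1,6] 'ababaa' = {B,C,S,X3,X5}  orig:{B,C,S}
  T[2,7] 'babaab' = ∅
  T[3,8] 'abaaba' = {B,C,S,X3,X5}  orig:{B,C,S}
  T[0,6] 'aababaa' = {B,C,S,X3,X5}  orig:{B,C,S}
  T[1,7] 'ababaab' = ∅
  T[2,8] 'babaaba' = {B,C,S,X2,X3,X4,X5}  orig:{B,C,S}
  T[0,7] 'aababaab' = ∅
  T[1,8] 'ababaaba' = {B,C,S,X3,X5}  orig:{B,C,S}
  T[0,8] 'aababaaba' = {B,C,S,X3,X5}  orig:{B,C,S}

S ∈ T[0,8] ⇒ YES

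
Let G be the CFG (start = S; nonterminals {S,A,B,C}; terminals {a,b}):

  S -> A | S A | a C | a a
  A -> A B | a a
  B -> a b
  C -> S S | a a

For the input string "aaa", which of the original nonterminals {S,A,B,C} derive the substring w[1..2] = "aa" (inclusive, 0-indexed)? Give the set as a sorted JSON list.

CNF form of G:
  S -> A B | S A | T0 C | T0 T0
  A -> A B | T0 T0
  B -> T0 T1
  C -> S S | T0 T0
  T0 -> a
  T1 -> b

Fill CYK table bottom-up — only the sub-triangle for w[1..2]:
  T[1,1] 'a' = {T0}  orig:{}
  T[2,2] 'a' = {T0}  orig:{}
  T[1,2] 'aa' = {A,C,S}

Original NTs in T[1,2] deriving "aa": ["A", "C", "S"]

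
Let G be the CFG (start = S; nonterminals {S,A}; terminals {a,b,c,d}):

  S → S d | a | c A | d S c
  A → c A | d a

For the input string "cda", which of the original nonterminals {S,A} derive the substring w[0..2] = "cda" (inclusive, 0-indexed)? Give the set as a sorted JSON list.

Convert to CNF:
  S -> S T1 | T0 A | T1 X3 | a
  A -> T0 A | T1 T2
  T0 -> c
  T1 -> d
  T2 -> a
  X3 -> S T0

CYK table (by increasing span), restricted to cells inside w[0..2]:
  [0..0]={T0}  "c"  orig:{}
  [1..1]={T1}  "d"  orig:{}
  [2..2]={S,T2}  "a"  orig:{S}
  [0..1]=∅  "cd"
  [1..2]={A}  "da"
  [0..2]={A,S}  "cda"

Original NTs in T[0,2] deriving "cda": ["A", "S"]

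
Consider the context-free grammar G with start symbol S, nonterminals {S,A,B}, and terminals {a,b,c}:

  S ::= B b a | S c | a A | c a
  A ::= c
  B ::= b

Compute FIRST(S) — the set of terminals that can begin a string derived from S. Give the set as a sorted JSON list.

FIRST iteration:
iter 1:
  A via A→c: +{c}
  B via B→b: +{b}
  S via S→B b a: +{b}
  S via S→a A: +{a}
  S via S→c a: +{c}
  S: {a,b,c}  A: {c}  B: {b}
iter 2: — fixpoint
  S: {a,b,c}  A: {c}  B: {b}

FIRST(S) = ["a", "b", "c"]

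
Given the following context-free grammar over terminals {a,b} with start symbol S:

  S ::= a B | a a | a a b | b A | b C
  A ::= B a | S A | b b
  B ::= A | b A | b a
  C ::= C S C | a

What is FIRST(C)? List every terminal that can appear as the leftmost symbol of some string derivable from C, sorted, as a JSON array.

Compute FIRST by fixpoint:
iter 1:
  A via A→b b: +{b}
  B via B→A: +{b}
  C via C→a: +{a}
  S via S→a B: +{a}
  S via S→b A: +{b}
  FIRST[S]={a,b}  FIRST[A]={b}  FIRST[B]={b}  FIRST[C]={a}
iter 2:
  A via A→S A: +{a}
  B via B→A: +{a}
  FIRST[S]={a,b}  FIRST[A]={a,b}  FIRST[B]={a,b}  FIRST[C]={a}
iter 3: (stable)
  FIRST[S]={a,b}  FIRST[A]={a,b}  FIRST[B]={a,b}  FIRST[C]={a}

FIRST(C) = ["a"]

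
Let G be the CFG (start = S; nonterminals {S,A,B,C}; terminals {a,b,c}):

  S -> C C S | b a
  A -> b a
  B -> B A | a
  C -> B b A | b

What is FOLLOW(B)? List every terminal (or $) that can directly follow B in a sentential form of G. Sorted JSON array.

FIRST sets, iterate to fixpoint:
pass 1:
  A via A→b a: +{b}
  B via B→a: +{a}
  C via C→B b A: +{a}
  C via C→b: +{b}
  S via S→C C S: +{a,b}
  S: {a,b}  A: {b}  B: {a}  C: {a,b}
pass 2: — fixpoint
  S: {a,b}  A: {b}  B: {a}  C: {a,b}

FOLLOW iteration:
initialize: $ ∈ FOLLOW(S)
round 1:
  B→B A: FOLLOW(B) ⊇ FIRST(A) = {b}; new: +{b}
  B→B A: FOLLOW(A) ⊇ FOLLOW(B) ⊇ {b}; new: +{b}
  S→C C S: FOLLOW(C) ⊇ FIRST(C) = {a,b}; new: +{a,b}
  FOLLOW(S)={$}  FOLLOW(A)={b}  FOLLOW(B)={b}  FOLLOW(C)={a,b}
round 2:
  C→B b A: FOLLOW(A) ⊇ FOLLOW(C) ⊇ {a,b}; new: +{a}
  FOLLOW(S)={$}  FOLLOW(A)={a,b}  FOLLOW(B)={b}  FOLLOW(C)={a,b}
round 3: (no change)
  FOLLOW(S)={$}  FOLLOW(A)={a,b}  FOLLOW(B)={b}  FOLLOW(C)={a,b}

FOLLOW(B) = ["b"]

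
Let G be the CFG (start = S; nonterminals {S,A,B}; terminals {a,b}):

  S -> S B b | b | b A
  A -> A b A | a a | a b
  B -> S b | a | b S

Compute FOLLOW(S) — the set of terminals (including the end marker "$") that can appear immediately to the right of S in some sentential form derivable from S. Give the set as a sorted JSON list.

Compute FIRST by fixpoint:
pass 1:
  A via A→a a: +{a}
  B via B→a: +{a}
  B via B→b S: +{b}
  S via S→b: +{b}
  S: {b}  A: {a}  B: {a,b}
pass 2: — fixpoint
  S: {b}  A: {a}  B: {a,b}

FOLLOW sets:
FOLLOW(S) := {$}
[1]
  A→A b A: FOLLOW(A) ⊇ FIRST(b) = {b}; new: +{b}
  B→S b: FOLLOW(S) ⊇ FIRST(b) = {b}; new: +{b}
  S→S B b: FOLLOW(S) ⊇ FIRST(B) = {a,b}; new: +{a}
  S→S B b: FOLLOW(B) ⊇ FIRST(b) = {b}; new: +{b}
  S→b A: FOLLOW(A) ⊇ FOLLOW(S) ⊇ {$,a,b}; new: +{$,a}
  FOLLOW[S]={$,a,b}  FOLLOW[A]={$,a,b}  FOLLOW[B]={b}
[2] done
  FOLLOW[S]={$,a,b}  FOLLOW[A]={$,a,b}  FOLLOW[B]={b}

FOLLOW(S) = ["$", "a", "b"]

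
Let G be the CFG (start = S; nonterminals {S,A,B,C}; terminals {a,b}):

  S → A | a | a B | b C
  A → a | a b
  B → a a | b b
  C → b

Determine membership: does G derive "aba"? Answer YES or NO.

Convert to CNF:
  S -> T0 B | T0 T1 | T1 C | a
  A -> T0 T1 | a
  B -> T0 T0 | T1 T1
  C -> b
  T0 -> a
  T1 -> b

Fill CYK table bottom-up:
  T[0,0] 'a' = {A,S,T0}  orig:{A,S}
  T[1,1] 'b' = {C,T1}  orig:{C}
  T[2,2] 'a' = {A,S,T0}  orig:{A,S}
  T[0,1] 'ab' = {A,S}
  T[1,2] 'ba' = ∅
  T[0,2] 'aba' = ∅

S ∉ T[0,2] ⇒ NO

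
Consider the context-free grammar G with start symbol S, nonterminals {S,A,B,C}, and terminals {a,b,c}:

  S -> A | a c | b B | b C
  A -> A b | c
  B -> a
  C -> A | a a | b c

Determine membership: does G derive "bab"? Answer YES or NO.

Convert to CNF:
  S -> A T0 | T0 B | T0 C | T1 T2 | c
  A -> A T0 | c
  B -> a
  C -> A T0 | T0 T2 | T1 T1 | c
  T0 -> b
  T1 -> a
  T2 -> c

Fill CYK table bottom-up:
  [0..0]={T0}  "b"  orig:{}
  [1..1]={B,T1}  "a"  orig:{B}
  [2..2]={T0}  "b"  orig:{}
  [0..1]={S}  "ba"
  [1..2]=∅  "ab"
  [0..2]=∅  "bab"

S ∉ T[0,2] ⇒ NO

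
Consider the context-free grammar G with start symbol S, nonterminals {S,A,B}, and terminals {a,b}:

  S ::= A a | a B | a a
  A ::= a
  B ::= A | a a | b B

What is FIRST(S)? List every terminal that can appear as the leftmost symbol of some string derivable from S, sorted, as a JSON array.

FIRST iteration:
[1]
  A via A→a: +{a}
  B via B→A: +{a}
  B via B→b B: +{b}
  S via S→A a: +{a}
  S: {a}  A: {a}  B: {a,b}
[2] — fixpoint
  S: {a}  A: {a}  B: {a,b}

FIRST(S) = ["a"]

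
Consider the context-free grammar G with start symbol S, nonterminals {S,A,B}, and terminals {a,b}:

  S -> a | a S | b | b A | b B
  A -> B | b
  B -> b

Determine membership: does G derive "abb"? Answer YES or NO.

CNF form of G:
  S -> T0 S | T1 A | T1 B | a | b
  A -> b
  B -> b
  T0 -> a
  T1 -> b

CYK fill:
  [0..0]={S,T0}  "a"  orig:{S}
  [1..1]={A,B,S,T1}  "b"  orig:{A,B,S}
  [2..2]={A,B,S,T1}  "b"  orig:{A,B,S}
  [0..1]={S}  "ab"
  [1..2]={S}  "bb"
  [0..2]={S}  "abb"

S ∈ T[0,2] ⇒ YES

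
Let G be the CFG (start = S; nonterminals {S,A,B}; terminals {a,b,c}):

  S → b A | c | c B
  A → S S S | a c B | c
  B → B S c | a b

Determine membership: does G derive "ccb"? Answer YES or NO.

Convert to CNF:
  S -> T1 B | T2 A | c
  A -> S X3 | T0 X4 | c
  B -> B X5 | T0 T2
  T0 -> a
  T1 -> c
  T2 -> b
  X3 -> S S
  X4 -> T1 B
  X5 -> S T1

CYK fill:
  cell(0,0) c: {A,S,T1}  orig:{A,S}
  cell(1,1) c: {A,S,T1}  orig:{A,S}
  cell(2,2) b: {T2}  orig:{}
  cell(0,1) cc: {X3,X5}  orig:{}
  cell(1,2) cb: ∅
  cell(0,2) ccb: ∅

S ∉ T[0,2] ⇒ NO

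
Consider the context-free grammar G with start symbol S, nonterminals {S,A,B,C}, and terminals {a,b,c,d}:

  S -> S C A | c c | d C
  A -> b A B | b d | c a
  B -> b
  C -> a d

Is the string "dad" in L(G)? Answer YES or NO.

Convert to CNF:
  S -> S X5 | T1 C | T2 T2
  A -> T0 T1 | T0 X4 | T2 T3
  B -> b
  C -> T3 T1
  T0 -> b
  T1 -> d
  T2 -> c
  T3 -> a
  X4 -> A B
  X5 -> C A

CYK table (by increasing span):
  cell(0,0) d: {T1}  orig:{}
  cell(1,1) a: {T3}  orig:{}
  cell(2,2) d: {T1}  orig:{}
  cell(0,1) da: ∅
  cell(1,2) ad: {C}
  cell(0,2) dad: {S}

S ∈ T[0,2] ⇒ YES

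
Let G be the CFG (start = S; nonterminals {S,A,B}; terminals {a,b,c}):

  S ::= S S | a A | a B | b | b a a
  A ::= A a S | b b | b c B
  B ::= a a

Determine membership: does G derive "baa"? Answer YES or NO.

CNF form of G:
  S -> S S | T0 A | T0 B | T1 X5 | b
  A -> A X3 | T1 T1 | T1 X4
  B -> T0 T0
  T0 -> a
  T1 -> b
  T2 -> c
  X3 -> T0 S
  X4 -> T2 B
  X5 -> T0 T0

Fill CYK table bottom-up:
  cell(0,0) b: {S,T1}  orig:{S}
  cell(1,1) a: {T0}  orig:{}
  cell(2,2) a: {T0}  orig:{}
  cell(0,1) ba: ∅
  cell(1,2) aa: {B,X5}  orig:{B}
  cell(0,2) baa: {S}

S ∈ T[0,2] ⇒ YES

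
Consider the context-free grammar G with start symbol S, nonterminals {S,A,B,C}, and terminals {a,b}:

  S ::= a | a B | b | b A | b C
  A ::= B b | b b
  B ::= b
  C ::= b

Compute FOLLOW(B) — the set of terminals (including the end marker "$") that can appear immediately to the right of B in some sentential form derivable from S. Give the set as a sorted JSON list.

Compute FIRST by fixpoint:
round 1:
  A via A→b b: +{b}
  B via B→b: +{b}
  C via C→b: +{b}
  S via S→a: +{a}
  S via S→b: +{b}
  FIRST[S]={a,b}  FIRST[A]={b}  FIRST[B]={b}  FIRST[C]={b}
round 2: done
  FIRST[S]={a,b}  FIRST[A]={b}  FIRST[B]={b}  FIRST[C]={b}

FOLLOW iteration:
FOLLOW(S) := {$}
round 1:
  A→B b: FOLLOW(B) ⊇ FIRST(b) = {b}; new: +{b}
  S→a B: FOLLOW(B) ⊇ FOLLOW(S) ⊇ {$}; new: +{$}
  S→b A: FOLLOW(A) ⊇ FOLLOW(S) ⊇ {$}; new: +{$}
  S→b C: FOLLOW(C) ⊇ FOLLOW(S) ⊇ {$}; new: +{$}
  FOLLOW[S]={$}  FOLLOW[A]={$}  FOLLOW[B]={$,b}  FOLLOW[C]={$}
round 2: — fixpoint
  FOLLOW[S]={$}  FOLLOW[A]={$}  FOLLOW[B]={$,b}  FOLLOW[C]={$}

FOLLOW(B) = ["$", "b"]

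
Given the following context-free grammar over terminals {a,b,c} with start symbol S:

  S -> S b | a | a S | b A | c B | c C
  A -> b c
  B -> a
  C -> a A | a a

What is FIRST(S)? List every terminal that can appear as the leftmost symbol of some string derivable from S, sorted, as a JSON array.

FIRST sets, iterate to fixpoint:
[1]
  A via A→b c: +{b}
  B via B→a: +{a}
  C via C→a A: +{a}
  S via S→a: +{a}
  S via S→b A: +{b}
  S via S→c B: +{c}
  FIRST[S]={a,b,c}  FIRST[A]={b}  FIRST[B]={a}  FIRST[C]={a}
[2] done
  FIRST[S]={a,b,c}  FIRST[A]={b}  FIRST[B]={a}  FIRST[C]={a}

FIRST(S) = ["a", "b", "c"]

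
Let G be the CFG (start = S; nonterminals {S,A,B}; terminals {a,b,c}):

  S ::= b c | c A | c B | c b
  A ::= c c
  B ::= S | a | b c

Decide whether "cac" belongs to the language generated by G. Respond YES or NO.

Convert to CNF:
  S -> T0 A | T0 B | T0 T1 | T1 T0
  A -> T0 T0
  B -> T0 A | T0 B | T0 T1 | T1 T0 | a
  T0 -> c
  T1 -> b

CYK fill:
  [0..0]={T0}  "c"  orig:{}
  [1..1]={B}  "a"
  [2..2]={T0}  "c"  orig:{}
  [0..1]={B,S}  "ca"
  [1..2]=∅  "ac"
  [0..2]=∅  "cac"

S ∉ T[0,2] ⇒ NO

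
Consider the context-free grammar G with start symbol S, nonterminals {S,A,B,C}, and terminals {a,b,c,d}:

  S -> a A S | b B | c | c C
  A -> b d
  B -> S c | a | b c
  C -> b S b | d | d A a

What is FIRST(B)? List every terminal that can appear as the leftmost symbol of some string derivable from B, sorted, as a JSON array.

FIRST sets, iterate to fixpoint:
[1]
  A via A→b d: +{b}
  B via B→a: +{a}
  B via B→b c: +{b}
  C via C→b S b: +{b}
  C via C→d: +{d}
  S via S→a A S: +{a}
  S via S→b B: +{b}
  S via S→c: +{c}
  S: {a,b,c}  A: {b}  B: {a,b}  C: {b,d}
[2]
  B via B→S c: +{c}
  S: {a,b,c}  A: {b}  B: {a,b,c}  C: {b,d}
[3] done
  S: {a,b,c}  A: {b}  B: {a,b,c}  C: {b,d}

FIRST(B) = ["a", "b", "c"]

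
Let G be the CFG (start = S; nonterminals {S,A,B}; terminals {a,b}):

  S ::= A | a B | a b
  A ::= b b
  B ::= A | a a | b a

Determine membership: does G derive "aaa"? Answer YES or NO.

Convert to CNF:
  S -> T0 T0 | T1 B | T1 T0
  A -> T0 T0
  B -> T0 T0 | T0 T1 | T1 T1
  T0 -> b
  T1 -> a

CYK fill:
  [0..0]={T1}  "a"  orig:{}
  [1..1]={T1}  "a"  orig:{}
  [2..2]={T1}  "a"  orig:{}
  [0..1]={B}  "aa"
  [1..2]={B}  "aa"
  [0..2]={S}  "aaa"

S ∈ T[0,2] ⇒ YES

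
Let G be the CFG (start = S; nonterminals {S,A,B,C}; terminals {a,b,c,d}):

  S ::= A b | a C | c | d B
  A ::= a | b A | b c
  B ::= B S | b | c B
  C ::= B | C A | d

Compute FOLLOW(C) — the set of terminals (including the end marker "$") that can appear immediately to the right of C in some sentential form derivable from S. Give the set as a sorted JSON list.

FIRST iteration:
round 1:
  A via A→a: +{a}
  A via A→b A: +{b}
  B via B→b: +{b}
  B via B→c B: +{c}
  C via C→B: +{b,c}
  C via C→d: +{d}
  S via S→A b: +{a,b}
  S via S→c: +{c}
  S via S→d B: +{d}
  S: {a,b,c,d}  A: {a,b}  B: {b,c}  C: {b,c,d}
round 2: — fixpoint
  S: {a,b,c,d}  A: {a,b}  B: {b,c}  C: {b,c,d}

FOLLOW sets:
FOLLOW(S) := {$}
[1]
  B→B S: FOLLOW(B) ⊇ FIRST(S) = {a,b,c,d}; new: +{a,b,c,d}
  B→B S: FOLLOW(S) ⊇ FOLLOW(B) ⊇ {a,b,c,d}; new: +{a,b,c,d}
  C→C A: FOLLOW(C) ⊇ FIRST(A) = {a,b}; new: +{a,b}
  C→C A: FOLLOW(A) ⊇ FOLLOW(C) ⊇ {a,b}; new: +{a,b}
  S→a C: FOLLOW(C) ⊇ FOLLOW(S) ⊇ {$,a,b,c,d}; new: +{$,c,d}
  S→d B: FOLLOW(B) ⊇ FOLLOW(S) ⊇ {$,a,b,c,d}; new: +{$}
  FOLLOW[S]={$,a,b,c,d}  FOLLOW[A]={a,b}  FOLLOW[B]={$,a,b,c,d}  FOLLOW[C]={$,a,b,c,d}
[2]
  C→C A: FOLLOW(A) ⊇ FOLLOW(C) ⊇ {$,a,b,c,d}; new: +{$,c,d}
  FOLLOW[S]={$,a,b,c,d}  FOLLOW[A]={$,a,b,c,d}  FOLLOW[B]={$,a,b,c,d}  FOLLOW[C]={$,a,b,c,d}
[3] — fixpoint
  FOLLOW[S]={$,a,b,c,d}  FOLLOW[A]={$,a,b,c,d}  FOLLOW[B]={$,a,b,c,d}  FOLLOW[C]={$,a,b,c,d}

FOLLOW(C) = ["$", "a", "b", "c", "d"]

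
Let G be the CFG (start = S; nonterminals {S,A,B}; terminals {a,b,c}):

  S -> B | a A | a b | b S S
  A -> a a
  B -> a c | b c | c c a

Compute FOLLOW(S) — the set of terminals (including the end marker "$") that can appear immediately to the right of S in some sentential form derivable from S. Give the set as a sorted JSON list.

FIRST iteration:
pass 1:
  A via A→a a: +{a}
  B via B→a c: +{a}
  B via B→b c: +{b}
  B via B→c c a: +{c}
  S via S→B: +{a,b,c}
  S: {a,b,c}  A: {a}  B: {a,b,c}
pass 2: (no change)
  S: {a,b,c}  A: {a}  B: {a,b,c}

Compute FOLLOW by fixpoint:
seed FOLLOW(S) with $
iter 1:
  S→B: FOLLOW(B) ⊇ FOLLOW(S) ⊇ {$}; new: +{$}
  S→a A: FOLLOW(A) ⊇ FOLLOW(S) ⊇ {$}; new: +{$}
  S→b S S: FOLLOW(S) ⊇ FIRST(S) = {a,b,c}; new: +{a,b,c}
  FOLLOW[S]={$,a,b,c}  FOLLOW[A]={$}  FOLLOW[B]={$}
iter 2:
  S→B: FOLLOW(B) ⊇ FOLLOW(S) ⊇ {$,a,b,c}; new: +{a,b,c}
  S→a A: FOLLOW(A) ⊇ FOLLOW(S) ⊇ {$,a,b,c}; new: +{a,b,c}
  FOLLOW[S]={$,a,b,c}  FOLLOW[A]={$,a,b,c}  FOLLOW[B]={$,a,b,c}
iter 3: (no change)
  FOLLOW[S]={$,a,b,c}  FOLLOW[A]={$,a,b,c}  FOLLOW[B]={$,a,b,c}

FOLLOW(S) = ["$", "a", "b", "c"]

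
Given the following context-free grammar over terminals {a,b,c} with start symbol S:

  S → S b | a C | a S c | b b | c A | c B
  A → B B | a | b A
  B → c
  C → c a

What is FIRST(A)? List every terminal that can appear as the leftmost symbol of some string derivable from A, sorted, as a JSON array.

FIRST iteration:
round 1:
  A via A→a: +{a}
  A via A→b A: +{b}
  B via B→c: +{c}
  C via C→c a: +{c}
  S via S→a C: +{a}
  S via S→b b: +{b}
  S via S→c A: +{c}
  FIRST(S)={a,b,c}  FIRST(A)={a,b}  FIRST(B)={c}  FIRST(C)={c}
round 2:
  A via A→B B: +{c}
  FIRST(S)={a,b,c}  FIRST(A)={a,b,c}  FIRST(B)={c}  FIRST(C)={c}
round 3: — fixpoint
  FIRST(S)={a,b,c}  FIRST(A)={a,b,c}  FIRST(B)={c}  FIRST(C)={c}

FIRST(A) = ["a", "b", "c"]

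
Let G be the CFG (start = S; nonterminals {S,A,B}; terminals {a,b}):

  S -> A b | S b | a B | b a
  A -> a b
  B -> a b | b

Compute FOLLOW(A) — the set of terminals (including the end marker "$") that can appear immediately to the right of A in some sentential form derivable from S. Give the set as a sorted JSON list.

FIRST iteration:
round 1:
  A via A→a b: +{a}
  B via B→a b: +{a}
  B via B→b: +{b}
  S via S→A b: +{a}
  S via S→b a: +{b}
  FIRST(S)={a,b}  FIRST(A)={a}  FIRST(B)={a,b}
round 2: (stable)
  FIRST(S)={a,b}  FIRST(A)={a}  FIRST(B)={a,b}

Compute FOLLOW by fixpoint:
initialize: $ ∈ FOLLOW(S)
iter 1:
  S→A b: FOLLOW(A) ⊇ FIRST(b) = {b}; new: +{b}
  S→S b: FOLLOW(S) ⊇ FIRST(b) = {b}; new: +{b}
  S→a B: FOLLOW(B) ⊇ FOLLOW(S) ⊇ {$,b}; new: +{$,b}
  FOLLOW[S]={$,b}  FOLLOW[A]={b}  FOLLOW[B]={$,b}
iter 2: — fixpoint
  FOLLOW[S]={$,b}  FOLLOW[A]={b}  FOLLOW[B]={$,b}

FOLLOW(A) = ["b"]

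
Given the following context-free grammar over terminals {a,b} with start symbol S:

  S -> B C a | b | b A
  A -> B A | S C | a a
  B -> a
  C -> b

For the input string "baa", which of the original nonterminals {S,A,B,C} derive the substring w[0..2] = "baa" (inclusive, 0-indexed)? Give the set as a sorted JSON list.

CNF form of G:
  S -> B X2 | T1 A | b
  A -> B A | S C | T0 T0
  B -> a
  C -> b
  T0 -> a
  T1 -> b
  X2 -> C T0

CYK fill, restricted to cells inside w[0..2]:
  [0..0]={C,S,T1}  "b"  orig:{C,S}
  [1..1]={B,T0}  "a"  orig:{B}
  [2..2]={B,T0}  "a"  orig:{B}
  [0..1]={X2}  "ba"  orig:{}
  [1..2]={A}  "aa"
  [0..2]={S}  "baa"

Original NTs in T[0,2] deriving "baa": ["S"]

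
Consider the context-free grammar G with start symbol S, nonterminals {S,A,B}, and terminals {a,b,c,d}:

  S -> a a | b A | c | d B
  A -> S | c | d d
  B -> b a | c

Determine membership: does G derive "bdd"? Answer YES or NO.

CNF form of G:
  S -> T0 T0 | T1 A | T2 B | c
  A -> T0 T0 | T1 A | T2 B | T2 T2 | c
  B -> T1 T0 | c
  T0 -> a
  T1 -> b
  T2 -> d

Fill CYK table bottom-up:
  cell(0,0) b: {T1}  orig:{}
  cell(1,1) d: {T2}  orig:{}
  cell(2,2) d: {T2}  orig:{}
  cell(0,1) bd: ∅
  cell(1,2) dd: {A}
  cell(0,2) bdd: {A,S}

S ∈ T[0,2] ⇒ YES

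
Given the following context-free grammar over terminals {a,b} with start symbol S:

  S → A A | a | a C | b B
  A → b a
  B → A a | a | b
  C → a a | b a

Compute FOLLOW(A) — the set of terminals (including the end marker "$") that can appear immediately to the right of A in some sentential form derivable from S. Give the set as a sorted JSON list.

FIRST iteration:
pass 1:
  A via A→b a: +{b}
  B via B→A a: +{b}
  B via B→a: +{a}
  C via C→a a: +{a}
  C via C→b a: +{b}
  S via S→A A: +{b}
  S via S→a: +{a}
  FIRST(S)={a,b}  FIRST(A)={b}  FIRST(B)={a,b}  FIRST(C)={a,b}
pass 2: done
  FIRST(S)={a,b}  FIRST(A)={b}  FIRST(B)={a,b}  FIRST(C)={a,b}

FOLLOW sets:
initialize: $ ∈ FOLLOW(S)
iter 1:
  B→A a: FOLLOW(A) ⊇ FIRST(a) = {a}; new: +{a}
  S→A A: FOLLOW(A) ⊇ FIRST(A) = {b}; new: +{b}
  S→A A: FOLLOW(A) ⊇ FOLLOW(S) ⊇ {$}; new: +{$}
  S→a C: FOLLOW(C) ⊇ FOLLOW(S) ⊇ {$}; new: +{$}
  S→b B: FOLLOW(B) ⊇ FOLLOW(S) ⊇ {$}; new: +{$}
  S: {$}  A: {$,a,b}  B: {$}  C: {$}
iter 2: (stable)
  S: {$}  A: {$,a,b}  B: {$}  C: {$}

FOLLOW(A) = ["$", "a", "b"]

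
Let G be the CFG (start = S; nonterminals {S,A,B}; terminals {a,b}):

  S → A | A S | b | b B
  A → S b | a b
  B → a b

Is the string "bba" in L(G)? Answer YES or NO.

Convert to CNF:
  S -> A S | S T0 | T0 B | T1 T0 | b
  A -> S T0 | T1 T0
  B -> T1 T0
  T0 -> b
  T1 -> a

CYK table (by increasing span):
  [0..0]={S,T0}  "b"  orig:{S}
  [1..1]={S,T0}  "b"  orig:{S}
  [2..2]={T1}  "a"  orig:{}
  [0..1]={A,S}  "bb"
  [1..2]=∅  "ba"
  [0..2]=∅  "bba"

S ∉ T[0,2] ⇒ NO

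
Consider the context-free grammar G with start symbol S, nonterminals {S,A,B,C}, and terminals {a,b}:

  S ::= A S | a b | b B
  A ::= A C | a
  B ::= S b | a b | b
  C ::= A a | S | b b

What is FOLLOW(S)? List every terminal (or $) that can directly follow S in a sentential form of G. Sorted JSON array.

FIRST iteration:
pass 1:
  A via A→a: +{a}
  B via B→a b: +{a}
  B via B→b: +{b}
  C via C→A a: +{a}
  C via C→b b: +{b}
  S via S→A S: +{a}
  S via S→b B: +{b}
  FIRST(S)={a,b}  FIRST(A)={a}  FIRST(B)={a,b}  FIRST(C)={a,b}
pass 2: done
  FIRST(S)={a,b}  FIRST(A)={a}  FIRST(B)={a,b}  FIRST(C)={a,b}

Compute FOLLOW by fixpoint:
FOLLOW(S) := {$}
round 1:
  A→A C: FOLLOW(A) ⊇ FIRST(C) = {a,b}; new: +{a,b}
  A→A C: FOLLOW(C) ⊇ FOLLOW(A) ⊇ {a,b}; new: +{a,b}
  B→S b: FOLLOW(S) ⊇ FIRST(b) = {b}; new: +{b}
  C→S: FOLLOW(S) ⊇ FOLLOW(C) ⊇ {a,b}; new: +{a}
  S→b B: FOLLOW(B) ⊇ FOLLOW(S) ⊇ {$,a,b}; new: +{$,a,b}
  FOLLOW(S)={$,a,b}  FOLLOW(A)={a,b}  FOLLOW(B)={$,a,b}  FOLLOW(C)={a,b}
round 2: (stable)
  FOLLOW(S)={$,a,b}  FOLLOW(A)={a,b}  FOLLOW(B)={$,a,b}  FOLLOW(C)={a,b}

FOLLOW(S) = ["$", "a", "b"]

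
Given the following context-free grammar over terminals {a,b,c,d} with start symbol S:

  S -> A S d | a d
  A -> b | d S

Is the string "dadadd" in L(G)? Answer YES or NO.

CNF form of G:
  S -> A X2 | T1 T0
  A -> T0 S | b
  T0 -> d
  T1 -> a
  X2 -> S T0

CYK fill:
  [0..0]={T0}  "d"  orig:{}
  [1..1]={T1}  "a"  orig:{}
  [2..2]={T0}  "d"  orig:{}
  [3..3]={T1}  "a"  orig:{}
  [4..4]={T0}  "d"  orig:{}
  [5..5]={T0}  "d"  orig:{}
  [0..1]=∅  "da"
  [1..2]={S}  "ad"
  [2..3]=∅  "da"
  [3..4]={S}  "ad"
  [4..5]=∅  "dd"
  [0..2]={A}  "dad"
  [1..3]=∅  "ada"
  [2..4]={A}  "dad"
  [3..5]={X2}  "add"  orig:{}
  [0..3]=∅  "dada"
  [1..4]=∅  "adad"
  [2..5]=∅  "dadd"
  [0..4]=∅  "dadad"
  [1..5]=∅  "adadd"
  [0..5]={S}  "dadadd"

S ∈ T[0,5] ⇒ YES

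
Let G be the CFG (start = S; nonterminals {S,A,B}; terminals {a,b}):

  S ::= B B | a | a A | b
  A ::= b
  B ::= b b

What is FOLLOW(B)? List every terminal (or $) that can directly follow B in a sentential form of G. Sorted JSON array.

Compute FIRST by fixpoint:
iter 1:
  A via A→b: +{b}
  B via B→b b: +{b}
  S via S→B B: +{b}
  S via S→a: +{a}
  S: {a,b}  A: {b}  B: {b}
iter 2: — fixpoint
  S: {a,b}  A: {b}  B: {b}

FOLLOW sets:
initialize: $ ∈ FOLLOW(S)
[1]
  S→B B: FOLLOW(B) ⊇ FIRST(B) = {b}; new: +{b}
  S→B B: FOLLOW(B) ⊇ FOLLOW(S) ⊇ {$}; new: +{$}
  S→a A: FOLLOW(A) ⊇ FOLLOW(S) ⊇ {$}; new: +{$}
  FOLLOW(S)={$}  FOLLOW(A)={$}  FOLLOW(B)={$,b}
[2] — fixpoint
  FOLLOW(S)={$}  FOLLOW(A)={$}  FOLLOW(B)={$,b}

FOLLOW(B) = ["$", "b"]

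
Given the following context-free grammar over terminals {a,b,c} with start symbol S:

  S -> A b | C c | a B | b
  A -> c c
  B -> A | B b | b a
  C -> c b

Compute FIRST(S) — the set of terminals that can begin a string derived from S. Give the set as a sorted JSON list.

Compute FIRST by fixpoint:
pass 1:
  A via A→c c: +{c}
  B via B→A: +{c}
  B via B→b a: +{b}
  C via C→c b: +{c}
  S via S→A b: +{c}
  S via S→a B: +{a}
  S via S→b: +{b}
  FIRST(S)={a,b,c}  FIRST(A)={c}  FIRST(B)={b,c}  FIRST(C)={c}
pass 2: (stable)
  FIRST(S)={a,b,c}  FIRST(A)={c}  FIRST(B)={b,c}  FIRST(C)={c}

FIRST(S) = ["a", "b", "c"]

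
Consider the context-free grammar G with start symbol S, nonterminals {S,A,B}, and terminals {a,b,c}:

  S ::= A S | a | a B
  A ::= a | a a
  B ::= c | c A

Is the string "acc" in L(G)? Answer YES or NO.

Convert to CNF:
  S -> A S | T0 B | a
  A -> T0 T0 | a
  B -> T1 A | c
  T0 -> a
  T1 -> c

CYK table (by increasing span):
  cell(0,0) a: {A,S,T0}  orig:{A,S}
  cell(1,1) c: {B,T1}  orig:{B}
  cell(2,2) c: {B,T1}  orig:{B}
  cell(0,1) ac: {S}
  cell(1,2) cc: ∅
  cell(0,2) acc: ∅

S ∉ T[0,2] ⇒ NO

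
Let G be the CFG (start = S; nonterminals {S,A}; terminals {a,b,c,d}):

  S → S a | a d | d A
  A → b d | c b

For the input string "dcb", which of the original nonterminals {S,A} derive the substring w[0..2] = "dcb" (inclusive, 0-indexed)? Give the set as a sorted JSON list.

Convert to CNF:
  S -> S T3 | T1 A | T3 T1
  A -> T0 T1 | T2 T0
  T0 -> b
  T1 -> d
  T2 -> c
  T3 -> a

Fill CYK table bottom-up, restricted to cells inside w[0..2]:
  cell(0,0) d: {T1}  orig:{}
  cell(1,1) c: {T2}  orig:{}
  cell(2,2) b: {T0}  orig:{}
  cell(0,1) dc: ∅
  cell(1,2) cb: {A}
  cell(0,2) dcb: {S}

Original NTs in T[0,2] deriving "dcb": ["S"]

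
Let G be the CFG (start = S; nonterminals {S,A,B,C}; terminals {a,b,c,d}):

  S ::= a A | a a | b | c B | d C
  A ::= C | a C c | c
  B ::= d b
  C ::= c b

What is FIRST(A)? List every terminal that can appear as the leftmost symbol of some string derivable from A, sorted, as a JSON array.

FIRST iteration:
pass 1:
  A via A→a C c: +{a}
  A via A→c: +{c}
  B via B→d b: +{d}
  C via C→c b: +{c}
  S via S→a A: +{a}
  S via S→b: +{b}
  S via S→c B: +{c}
  S via S→d C: +{d}
  S: {a,b,c,d}  A: {a,c}  B: {d}  C: {c}
pass 2: (no change)
  S: {a,b,c,d}  A: {a,c}  B: {d}  C: {c}

FIRST(A) = ["a", "c"]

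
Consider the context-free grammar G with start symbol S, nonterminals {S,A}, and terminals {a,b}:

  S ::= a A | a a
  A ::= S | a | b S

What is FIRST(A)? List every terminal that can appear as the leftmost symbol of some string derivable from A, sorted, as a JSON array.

FIRST iteration:
[1]
  A via A→a: +{a}
  A via A→b S: +{b}
  S via S→a A: +{a}
  S: {a}  A: {a,b}
[2] (no change)
  S: {a}  A: {a,b}

FIRST(A) = ["a", "b"]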